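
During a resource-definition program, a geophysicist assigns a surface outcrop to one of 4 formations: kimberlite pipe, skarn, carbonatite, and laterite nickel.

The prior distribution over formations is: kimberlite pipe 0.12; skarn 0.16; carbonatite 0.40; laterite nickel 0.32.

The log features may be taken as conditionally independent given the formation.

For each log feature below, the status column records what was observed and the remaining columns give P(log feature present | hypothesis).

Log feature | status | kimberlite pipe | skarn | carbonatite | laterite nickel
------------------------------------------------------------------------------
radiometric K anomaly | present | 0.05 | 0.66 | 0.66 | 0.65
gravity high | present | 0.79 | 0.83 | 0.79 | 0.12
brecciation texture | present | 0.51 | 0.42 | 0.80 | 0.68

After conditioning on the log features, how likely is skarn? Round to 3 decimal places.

Multiply each prior by the joint likelihood of the log feature pattern:
  kimberlite pipe: 0.12 × 0.05 × 0.79 × 0.51 = 0.0024174
  skarn: 0.16 × 0.66 × 0.83 × 0.42 = 0.036812
  carbonatite: 0.40 × 0.66 × 0.79 × 0.80 = 0.16685
  laterite nickel: 0.32 × 0.65 × 0.12 × 0.68 = 0.016973
Marginal likelihood of the evidence = 0.22305.
P(skarn | evidence) = 0.036812 / 0.22305 ≈ 0.165.

0.165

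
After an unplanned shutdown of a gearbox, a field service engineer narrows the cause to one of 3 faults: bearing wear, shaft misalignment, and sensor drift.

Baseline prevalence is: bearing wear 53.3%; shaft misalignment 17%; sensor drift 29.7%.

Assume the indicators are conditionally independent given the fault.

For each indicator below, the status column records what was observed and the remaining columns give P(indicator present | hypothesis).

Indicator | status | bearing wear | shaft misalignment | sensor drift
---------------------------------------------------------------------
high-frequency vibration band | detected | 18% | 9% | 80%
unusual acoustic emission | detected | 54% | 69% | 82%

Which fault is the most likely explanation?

sensor drift

For each hypothesis, the unnormalized posterior weight is prior × product of the indicator likelihoods:
  bearing wear: 0.533 × 0.18 × 0.54 = 0.051808
  shaft misalignment: 0.170 × 0.09 × 0.69 = 0.010557
  sensor drift: 0.297 × 0.80 × 0.82 = 0.19483
Normalizing constant Z = 0.051808 + 0.010557 + 0.19483 = 0.2572.
P(bearing wear | evidence) ≈ 0.051808 / 0.2572 ≈ 0.201
P(shaft misalignment | evidence) ≈ 0.010557 / 0.2572 ≈ 0.041
P(sensor drift | evidence) ≈ 0.19483 / 0.2572 ≈ 0.758
The largest is 0.758, so sensor drift is most probable.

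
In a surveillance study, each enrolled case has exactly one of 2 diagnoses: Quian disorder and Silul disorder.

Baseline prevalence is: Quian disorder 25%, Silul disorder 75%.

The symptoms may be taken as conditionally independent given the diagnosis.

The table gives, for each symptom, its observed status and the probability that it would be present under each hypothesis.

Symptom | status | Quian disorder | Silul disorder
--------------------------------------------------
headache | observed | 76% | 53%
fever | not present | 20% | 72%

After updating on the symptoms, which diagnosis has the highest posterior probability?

By Bayes' rule with conditional independence, the unnormalized weight for each hypothesis is prior × ∏ likelihoods (using 1 − P(present | H) for each absent symptom):
  Quian disorder: 0.25 × 0.76 × (1 − 0.20) = 0.152
  Silul disorder: 0.75 × 0.53 × (1 − 0.72) = 0.1113
Marginal likelihood of the evidence = 0.2633.
P(Quian disorder | evidence) ≈ 0.152 / 0.2633 ≈ 0.577
P(Silul disorder | evidence) ≈ 0.1113 / 0.2633 ≈ 0.423
The largest is 0.577, so Quian disorder is most probable.

Quian disorder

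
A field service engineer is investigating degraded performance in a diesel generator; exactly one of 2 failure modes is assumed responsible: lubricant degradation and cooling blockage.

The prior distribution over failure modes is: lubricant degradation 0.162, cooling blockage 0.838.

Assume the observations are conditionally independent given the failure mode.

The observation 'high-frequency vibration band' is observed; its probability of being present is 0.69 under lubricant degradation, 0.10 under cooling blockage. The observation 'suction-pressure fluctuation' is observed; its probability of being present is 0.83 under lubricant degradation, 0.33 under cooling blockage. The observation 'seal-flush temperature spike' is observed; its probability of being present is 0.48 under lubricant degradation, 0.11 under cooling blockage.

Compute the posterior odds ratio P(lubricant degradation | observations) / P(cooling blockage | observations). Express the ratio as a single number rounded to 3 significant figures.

Unnormalized posterior weight (prior times the observation likelihoods) for each of the two hypotheses:
  lubricant degradation: 0.162 × 0.69 × 0.83 × 0.48 = 0.044533
  cooling blockage: 0.838 × 0.10 × 0.33 × 0.11 = 0.0030419
Odds(lubricant degradation : cooling blockage) = 0.044533 / 0.0030419 ≈ 14.6.

14.6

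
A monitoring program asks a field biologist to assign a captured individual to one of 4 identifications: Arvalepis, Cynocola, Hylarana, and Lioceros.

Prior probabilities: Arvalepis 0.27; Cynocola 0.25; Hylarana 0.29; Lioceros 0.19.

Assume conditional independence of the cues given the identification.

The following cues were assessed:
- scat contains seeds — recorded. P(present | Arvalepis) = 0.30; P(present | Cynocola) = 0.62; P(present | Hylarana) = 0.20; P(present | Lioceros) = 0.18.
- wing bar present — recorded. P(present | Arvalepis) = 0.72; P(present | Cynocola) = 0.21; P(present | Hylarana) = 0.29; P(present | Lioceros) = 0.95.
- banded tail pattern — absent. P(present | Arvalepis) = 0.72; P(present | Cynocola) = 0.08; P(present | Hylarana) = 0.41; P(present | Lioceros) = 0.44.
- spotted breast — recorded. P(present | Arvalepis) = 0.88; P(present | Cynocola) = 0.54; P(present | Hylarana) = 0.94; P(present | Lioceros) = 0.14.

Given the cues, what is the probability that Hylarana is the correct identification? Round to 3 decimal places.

0.220

By Bayes' rule with conditional independence, the unnormalized weight for each hypothesis is prior × ∏ likelihoods (using 1 − P(present | H) for each absent cue):
  Arvalepis: 0.27 × 0.30 × 0.72 × (1 − 0.72) × 0.88 = 0.01437
  Cynocola: 0.25 × 0.62 × 0.21 × (1 − 0.08) × 0.54 = 0.016171
  Hylarana: 0.29 × 0.20 × 0.29 × (1 − 0.41) × 0.94 = 0.0093284
  Lioceros: 0.19 × 0.18 × 0.95 × (1 − 0.44) × 0.14 = 0.0025472
Normalizing constant Z = 0.01437 + 0.016171 + 0.0093284 + 0.0025472 = 0.042416.
P(Hylarana | evidence) = 0.0093284 / 0.042416 ≈ 0.220.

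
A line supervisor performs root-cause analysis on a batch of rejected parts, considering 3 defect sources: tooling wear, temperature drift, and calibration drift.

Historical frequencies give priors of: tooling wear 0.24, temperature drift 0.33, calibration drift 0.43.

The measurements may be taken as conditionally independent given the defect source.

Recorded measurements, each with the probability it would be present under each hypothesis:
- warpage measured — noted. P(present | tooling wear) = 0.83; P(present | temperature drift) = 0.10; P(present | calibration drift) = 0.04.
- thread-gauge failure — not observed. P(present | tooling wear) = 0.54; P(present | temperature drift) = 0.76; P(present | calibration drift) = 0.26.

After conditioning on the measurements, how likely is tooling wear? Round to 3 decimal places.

Multiply each prior by the joint likelihood of the measurement pattern (using 1 − P(present | H) for each absent measurement):
  tooling wear: 0.24 × 0.83 × (1 − 0.54) = 0.091632
  temperature drift: 0.33 × 0.10 × (1 − 0.76) = 0.00792
  calibration drift: 0.43 × 0.04 × (1 − 0.26) = 0.012728
Marginal likelihood of the evidence = 0.11228.
P(tooling wear | evidence) = 0.091632 / 0.11228 ≈ 0.816.

0.816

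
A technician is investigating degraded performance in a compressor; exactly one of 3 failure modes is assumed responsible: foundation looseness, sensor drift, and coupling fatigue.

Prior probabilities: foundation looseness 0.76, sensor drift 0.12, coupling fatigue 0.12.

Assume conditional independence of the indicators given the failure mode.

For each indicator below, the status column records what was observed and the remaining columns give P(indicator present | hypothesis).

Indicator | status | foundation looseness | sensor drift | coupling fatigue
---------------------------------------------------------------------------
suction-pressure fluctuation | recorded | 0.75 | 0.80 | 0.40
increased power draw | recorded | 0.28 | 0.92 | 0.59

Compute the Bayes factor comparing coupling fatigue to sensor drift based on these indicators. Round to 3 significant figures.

0.321

Joint likelihood of the indicator pattern under each hypothesis:
  coupling fatigue: 0.40 × 0.59 = 0.236
  sensor drift: 0.80 × 0.92 = 0.736
Bayes factor = 0.236 / 0.736 ≈ 0.321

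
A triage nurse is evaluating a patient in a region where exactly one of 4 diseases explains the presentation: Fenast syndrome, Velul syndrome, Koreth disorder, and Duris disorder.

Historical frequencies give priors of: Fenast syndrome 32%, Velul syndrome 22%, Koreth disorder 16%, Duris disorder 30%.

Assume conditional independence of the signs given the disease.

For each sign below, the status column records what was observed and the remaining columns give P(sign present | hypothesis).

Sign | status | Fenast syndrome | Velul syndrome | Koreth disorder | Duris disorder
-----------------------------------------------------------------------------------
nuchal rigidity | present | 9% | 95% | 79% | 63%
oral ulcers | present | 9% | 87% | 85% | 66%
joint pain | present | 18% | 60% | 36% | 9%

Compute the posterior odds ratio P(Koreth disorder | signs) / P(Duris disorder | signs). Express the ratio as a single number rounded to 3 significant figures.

3.45

Unnormalized posterior weight (prior times the sign likelihoods) for each of the two hypotheses:
  Koreth disorder: 0.16 × 0.79 × 0.85 × 0.36 = 0.038678
  Duris disorder: 0.30 × 0.63 × 0.66 × 0.09 = 0.011227
Posterior odds = 0.038678 / 0.011227 ≈ 3.45.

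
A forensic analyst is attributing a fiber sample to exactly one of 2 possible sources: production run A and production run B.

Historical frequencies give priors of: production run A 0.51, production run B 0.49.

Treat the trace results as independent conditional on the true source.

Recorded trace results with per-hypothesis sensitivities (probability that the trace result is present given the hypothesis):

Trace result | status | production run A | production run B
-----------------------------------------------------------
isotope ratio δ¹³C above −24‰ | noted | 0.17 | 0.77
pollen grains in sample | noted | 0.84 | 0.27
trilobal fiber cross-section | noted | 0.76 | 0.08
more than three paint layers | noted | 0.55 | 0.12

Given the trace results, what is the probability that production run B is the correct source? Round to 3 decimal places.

0.031

Multiply each prior by the joint likelihood of the trace result pattern:
  production run A: 0.51 × 0.17 × 0.84 × 0.76 × 0.55 = 0.030442
  production run B: 0.49 × 0.77 × 0.27 × 0.08 × 0.12 = 0.00097796
The unnormalized weights sum to 0.03142.
P(production run B | evidence) = 0.00097796 / 0.03142 ≈ 0.031.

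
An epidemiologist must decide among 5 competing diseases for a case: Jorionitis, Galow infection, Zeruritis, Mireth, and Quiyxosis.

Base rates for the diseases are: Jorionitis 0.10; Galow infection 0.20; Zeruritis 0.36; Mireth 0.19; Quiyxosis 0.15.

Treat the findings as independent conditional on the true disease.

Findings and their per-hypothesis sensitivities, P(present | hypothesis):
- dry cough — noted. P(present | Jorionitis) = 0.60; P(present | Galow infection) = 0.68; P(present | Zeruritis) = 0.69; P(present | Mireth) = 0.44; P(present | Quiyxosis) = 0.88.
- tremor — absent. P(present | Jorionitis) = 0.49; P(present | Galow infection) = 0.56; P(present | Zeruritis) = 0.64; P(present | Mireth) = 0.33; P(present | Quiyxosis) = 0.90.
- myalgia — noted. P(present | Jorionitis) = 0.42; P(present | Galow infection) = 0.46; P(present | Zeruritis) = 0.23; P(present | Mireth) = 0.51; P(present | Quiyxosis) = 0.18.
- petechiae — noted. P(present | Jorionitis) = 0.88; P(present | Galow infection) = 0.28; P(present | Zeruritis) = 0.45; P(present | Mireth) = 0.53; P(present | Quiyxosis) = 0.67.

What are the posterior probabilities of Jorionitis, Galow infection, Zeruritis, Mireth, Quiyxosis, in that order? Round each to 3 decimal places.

By Bayes' rule with conditional independence, the unnormalized weight for each hypothesis is prior × ∏ likelihoods (using 1 − P(present | H) for each absent finding):
  Jorionitis: 0.10 × 0.60 × (1 − 0.49) × 0.42 × 0.88 = 0.01131
  Galow infection: 0.20 × 0.68 × (1 − 0.56) × 0.46 × 0.28 = 0.0077074
  Zeruritis: 0.36 × 0.69 × (1 − 0.64) × 0.23 × 0.45 = 0.0092554
  Mireth: 0.19 × 0.44 × (1 − 0.33) × 0.51 × 0.53 = 0.01514
  Quiyxosis: 0.15 × 0.88 × (1 − 0.90) × 0.18 × 0.67 = 0.0015919
Marginal likelihood of the evidence = 0.045004.
P(Jorionitis | evidence) = 0.01131 / 0.045004 ≈ 0.251
P(Galow infection | evidence) = 0.0077074 / 0.045004 ≈ 0.171
P(Zeruritis | evidence) = 0.0092554 / 0.045004 ≈ 0.206
P(Mireth | evidence) = 0.01514 / 0.045004 ≈ 0.336
P(Quiyxosis | evidence) = 0.0015919 / 0.045004 ≈ 0.035

0.251, 0.171, 0.206, 0.336, 0.035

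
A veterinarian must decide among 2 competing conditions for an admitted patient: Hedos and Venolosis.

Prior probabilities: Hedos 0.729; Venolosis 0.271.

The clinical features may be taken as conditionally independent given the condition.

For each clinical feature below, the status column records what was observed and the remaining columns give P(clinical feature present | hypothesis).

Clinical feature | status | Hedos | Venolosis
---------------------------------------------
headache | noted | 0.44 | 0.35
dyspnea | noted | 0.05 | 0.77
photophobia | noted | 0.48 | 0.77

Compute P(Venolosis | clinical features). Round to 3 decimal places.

0.880

For each hypothesis, the unnormalized posterior weight is prior × product of the clinical feature likelihoods:
  Hedos: 0.729 × 0.44 × 0.05 × 0.48 = 0.0076982
  Venolosis: 0.271 × 0.35 × 0.77 × 0.77 = 0.056237
The unnormalized weights sum to 0.063935.
P(Venolosis | evidence) = 0.056237 / 0.063935 ≈ 0.880.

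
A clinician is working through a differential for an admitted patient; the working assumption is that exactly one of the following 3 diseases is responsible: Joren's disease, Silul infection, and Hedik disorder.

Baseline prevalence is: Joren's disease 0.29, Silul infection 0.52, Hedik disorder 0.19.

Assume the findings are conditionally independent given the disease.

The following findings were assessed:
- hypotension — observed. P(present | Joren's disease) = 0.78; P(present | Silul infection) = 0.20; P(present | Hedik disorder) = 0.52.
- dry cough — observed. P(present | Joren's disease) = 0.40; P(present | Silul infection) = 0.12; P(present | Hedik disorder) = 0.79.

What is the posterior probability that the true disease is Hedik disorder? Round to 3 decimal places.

0.431

For each hypothesis, the unnormalized posterior weight is prior × product of the finding likelihoods:
  Joren's disease: 0.29 × 0.78 × 0.40 = 0.09048
  Silul infection: 0.52 × 0.20 × 0.12 = 0.01248
  Hedik disorder: 0.19 × 0.52 × 0.79 = 0.078052
The unnormalized weights sum to 0.18101.
P(Hedik disorder | evidence) = 0.078052 / 0.18101 ≈ 0.431.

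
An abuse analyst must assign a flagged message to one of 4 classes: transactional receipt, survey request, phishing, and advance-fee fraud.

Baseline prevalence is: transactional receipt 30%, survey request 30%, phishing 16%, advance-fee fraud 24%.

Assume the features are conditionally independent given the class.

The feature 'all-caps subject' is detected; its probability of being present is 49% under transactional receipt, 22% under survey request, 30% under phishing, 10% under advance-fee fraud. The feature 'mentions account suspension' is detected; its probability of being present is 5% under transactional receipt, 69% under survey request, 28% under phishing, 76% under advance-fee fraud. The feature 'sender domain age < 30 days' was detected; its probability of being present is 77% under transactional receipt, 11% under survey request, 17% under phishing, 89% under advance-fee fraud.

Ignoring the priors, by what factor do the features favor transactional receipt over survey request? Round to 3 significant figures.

1.13

The Bayes factor is the ratio of the joint likelihoods of the feature pattern under the two hypotheses.
  transactional receipt: 0.49 × 0.05 × 0.77 = 0.018865
  survey request: 0.22 × 0.69 × 0.11 = 0.016698
Bayes factor = 0.018865 / 0.016698 ≈ 1.13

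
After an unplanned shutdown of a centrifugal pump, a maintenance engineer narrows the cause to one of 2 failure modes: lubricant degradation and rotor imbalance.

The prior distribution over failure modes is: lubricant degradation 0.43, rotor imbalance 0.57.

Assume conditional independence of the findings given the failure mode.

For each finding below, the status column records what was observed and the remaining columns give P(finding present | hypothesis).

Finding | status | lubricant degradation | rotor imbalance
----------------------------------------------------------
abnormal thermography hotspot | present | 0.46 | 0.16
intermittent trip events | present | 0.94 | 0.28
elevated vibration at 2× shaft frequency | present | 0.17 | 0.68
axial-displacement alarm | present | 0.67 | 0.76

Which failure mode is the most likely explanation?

For each hypothesis, the unnormalized posterior weight is prior × product of the finding likelihoods:
  lubricant degradation: 0.43 × 0.46 × 0.94 × 0.17 × 0.67 = 0.021178
  rotor imbalance: 0.57 × 0.16 × 0.28 × 0.68 × 0.76 = 0.013197
Normalizing constant Z = 0.021178 + 0.013197 = 0.034375.
P(lubricant degradation | evidence) ≈ 0.021178 / 0.034375 ≈ 0.616
P(rotor imbalance | evidence) ≈ 0.013197 / 0.034375 ≈ 0.384
The largest is 0.616, so lubricant degradation is most probable.

lubricant degradation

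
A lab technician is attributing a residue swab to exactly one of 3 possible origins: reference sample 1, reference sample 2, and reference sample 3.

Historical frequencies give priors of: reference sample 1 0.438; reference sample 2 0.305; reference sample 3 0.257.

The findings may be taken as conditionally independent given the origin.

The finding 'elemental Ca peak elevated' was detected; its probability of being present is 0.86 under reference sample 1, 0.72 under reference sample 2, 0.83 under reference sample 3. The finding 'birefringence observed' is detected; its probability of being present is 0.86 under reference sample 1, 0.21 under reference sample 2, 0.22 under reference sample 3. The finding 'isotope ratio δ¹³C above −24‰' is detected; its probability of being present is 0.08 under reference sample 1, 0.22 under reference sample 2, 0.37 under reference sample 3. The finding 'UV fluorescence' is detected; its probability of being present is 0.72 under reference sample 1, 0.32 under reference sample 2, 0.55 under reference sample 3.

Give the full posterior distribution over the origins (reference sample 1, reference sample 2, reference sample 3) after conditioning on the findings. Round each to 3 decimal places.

0.593, 0.103, 0.304

Multiply each prior by the joint likelihood of the evidence pattern:
  reference sample 1: 0.438 × 0.86 × 0.86 × 0.08 × 0.72 = 0.018659
  reference sample 2: 0.305 × 0.72 × 0.21 × 0.22 × 0.32 = 0.0032466
  reference sample 3: 0.257 × 0.83 × 0.22 × 0.37 × 0.55 = 0.0095499
Marginal likelihood of the evidence = 0.031456.
P(reference sample 1 | evidence) = 0.018659 / 0.031456 ≈ 0.593
P(reference sample 2 | evidence) = 0.0032466 / 0.031456 ≈ 0.103
P(reference sample 3 | evidence) = 0.0095499 / 0.031456 ≈ 0.304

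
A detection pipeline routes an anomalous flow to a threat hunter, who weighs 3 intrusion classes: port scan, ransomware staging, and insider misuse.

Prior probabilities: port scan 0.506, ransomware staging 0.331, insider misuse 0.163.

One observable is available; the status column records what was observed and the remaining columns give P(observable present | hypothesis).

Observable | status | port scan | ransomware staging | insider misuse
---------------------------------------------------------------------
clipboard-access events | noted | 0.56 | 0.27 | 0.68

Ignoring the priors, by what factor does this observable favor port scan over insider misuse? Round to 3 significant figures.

Likelihood of this observable under each hypothesis:
  port scan: 0.56
  insider misuse: 0.68
Bayes factor = 0.56 / 0.68 ≈ 0.824

0.824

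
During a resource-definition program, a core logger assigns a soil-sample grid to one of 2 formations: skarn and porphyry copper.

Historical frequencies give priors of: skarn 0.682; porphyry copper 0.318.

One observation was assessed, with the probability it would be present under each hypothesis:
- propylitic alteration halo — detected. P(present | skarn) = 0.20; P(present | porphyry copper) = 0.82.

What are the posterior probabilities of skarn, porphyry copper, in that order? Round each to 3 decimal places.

0.343, 0.657

Multiply each prior by the likelihood of the observation:
  skarn: 0.682 × 0.20 = 0.1364
  porphyry copper: 0.318 × 0.82 = 0.26076
The unnormalized weights sum to 0.39716.
P(skarn | evidence) = 0.1364 / 0.39716 ≈ 0.343
P(porphyry copper | evidence) = 0.26076 / 0.39716 ≈ 0.657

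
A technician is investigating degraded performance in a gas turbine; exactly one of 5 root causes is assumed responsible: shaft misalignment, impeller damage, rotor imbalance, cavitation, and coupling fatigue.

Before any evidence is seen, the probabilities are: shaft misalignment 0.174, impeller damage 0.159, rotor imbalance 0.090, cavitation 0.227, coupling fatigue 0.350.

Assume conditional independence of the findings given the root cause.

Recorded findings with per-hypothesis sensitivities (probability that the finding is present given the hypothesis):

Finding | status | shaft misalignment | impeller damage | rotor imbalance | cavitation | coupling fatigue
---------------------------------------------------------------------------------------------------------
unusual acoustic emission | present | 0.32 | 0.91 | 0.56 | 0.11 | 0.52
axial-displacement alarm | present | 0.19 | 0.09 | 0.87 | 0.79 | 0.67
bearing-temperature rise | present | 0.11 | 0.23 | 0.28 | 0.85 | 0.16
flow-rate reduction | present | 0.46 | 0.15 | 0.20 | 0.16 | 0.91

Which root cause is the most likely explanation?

Multiply each prior by the joint likelihood of the evidence pattern:
  shaft misalignment: 0.174 × 0.32 × 0.19 × 0.11 × 0.46 = 0.00053531
  impeller damage: 0.159 × 0.91 × 0.09 × 0.23 × 0.15 = 0.00044926
  rotor imbalance: 0.090 × 0.56 × 0.87 × 0.28 × 0.20 = 0.0024555
  cavitation: 0.227 × 0.11 × 0.79 × 0.85 × 0.16 = 0.0026828
  coupling fatigue: 0.350 × 0.52 × 0.67 × 0.16 × 0.91 = 0.017754
Normalizing constant Z = 0.00053531 + 0.00044926 + 0.0024555 + 0.0026828 + 0.017754 = 0.023877.
P(shaft misalignment | evidence) ≈ 0.00053531 / 0.023877 ≈ 0.022
P(impeller damage | evidence) ≈ 0.00044926 / 0.023877 ≈ 0.019
P(rotor imbalance | evidence) ≈ 0.0024555 / 0.023877 ≈ 0.103
P(cavitation | evidence) ≈ 0.0026828 / 0.023877 ≈ 0.112
P(coupling fatigue | evidence) ≈ 0.017754 / 0.023877 ≈ 0.744
The largest is 0.744, so coupling fatigue is most probable.

coupling fatigue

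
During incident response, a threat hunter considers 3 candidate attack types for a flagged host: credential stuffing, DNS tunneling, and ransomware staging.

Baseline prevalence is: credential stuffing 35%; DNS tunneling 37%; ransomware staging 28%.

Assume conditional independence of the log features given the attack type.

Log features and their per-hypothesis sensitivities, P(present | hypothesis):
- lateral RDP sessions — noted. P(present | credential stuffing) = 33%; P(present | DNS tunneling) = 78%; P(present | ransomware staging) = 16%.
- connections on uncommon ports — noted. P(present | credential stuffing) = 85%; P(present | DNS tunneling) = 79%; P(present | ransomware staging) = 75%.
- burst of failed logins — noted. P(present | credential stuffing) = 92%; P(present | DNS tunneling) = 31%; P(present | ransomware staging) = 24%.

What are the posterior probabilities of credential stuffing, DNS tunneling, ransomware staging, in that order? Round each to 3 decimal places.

0.534, 0.418, 0.048

For each hypothesis, the unnormalized posterior weight is prior × product of the log feature likelihoods:
  credential stuffing: 0.35 × 0.33 × 0.85 × 0.92 = 0.090321
  DNS tunneling: 0.37 × 0.78 × 0.79 × 0.31 = 0.070678
  ransomware staging: 0.28 × 0.16 × 0.75 × 0.24 = 0.008064
The unnormalized weights sum to 0.16906.
P(credential stuffing | evidence) = 0.090321 / 0.16906 ≈ 0.534
P(DNS tunneling | evidence) = 0.070678 / 0.16906 ≈ 0.418
P(ransomware staging | evidence) = 0.008064 / 0.16906 ≈ 0.048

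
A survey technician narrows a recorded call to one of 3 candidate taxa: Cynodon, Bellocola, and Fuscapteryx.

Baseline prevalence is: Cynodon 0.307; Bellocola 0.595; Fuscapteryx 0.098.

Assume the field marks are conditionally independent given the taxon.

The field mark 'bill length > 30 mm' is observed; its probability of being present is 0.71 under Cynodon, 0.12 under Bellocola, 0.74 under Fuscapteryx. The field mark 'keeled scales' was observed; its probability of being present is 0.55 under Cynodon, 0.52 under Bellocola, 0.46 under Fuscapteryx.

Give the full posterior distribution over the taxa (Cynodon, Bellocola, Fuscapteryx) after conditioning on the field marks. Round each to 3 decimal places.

Multiply each prior by the joint likelihood of the field mark pattern:
  Cynodon: 0.307 × 0.71 × 0.55 = 0.11988
  Bellocola: 0.595 × 0.12 × 0.52 = 0.037128
  Fuscapteryx: 0.098 × 0.74 × 0.46 = 0.033359
The unnormalized weights sum to 0.19037.
P(Cynodon | evidence) = 0.11988 / 0.19037 ≈ 0.630
P(Bellocola | evidence) = 0.037128 / 0.19037 ≈ 0.195
P(Fuscapteryx | evidence) = 0.033359 / 0.19037 ≈ 0.175

0.630, 0.195, 0.175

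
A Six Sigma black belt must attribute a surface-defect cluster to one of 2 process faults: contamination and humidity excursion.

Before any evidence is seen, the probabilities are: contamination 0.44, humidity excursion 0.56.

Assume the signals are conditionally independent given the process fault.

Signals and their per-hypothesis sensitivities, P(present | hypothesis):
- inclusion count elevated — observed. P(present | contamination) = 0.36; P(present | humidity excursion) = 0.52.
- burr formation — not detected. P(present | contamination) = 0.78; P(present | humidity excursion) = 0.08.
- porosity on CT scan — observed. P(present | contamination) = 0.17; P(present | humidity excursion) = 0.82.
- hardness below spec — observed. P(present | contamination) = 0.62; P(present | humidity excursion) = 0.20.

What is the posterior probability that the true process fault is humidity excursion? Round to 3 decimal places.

0.923

By Bayes' rule with conditional independence, the unnormalized weight for each hypothesis is prior × ∏ likelihoods (using 1 − P(present | H) for each absent signal):
  contamination: 0.44 × 0.36 × (1 − 0.78) × 0.17 × 0.62 = 0.003673
  humidity excursion: 0.56 × 0.52 × (1 − 0.08) × 0.82 × 0.20 = 0.043936
Normalizing constant Z = 0.003673 + 0.043936 = 0.047609.
P(humidity excursion | evidence) = 0.043936 / 0.047609 ≈ 0.923.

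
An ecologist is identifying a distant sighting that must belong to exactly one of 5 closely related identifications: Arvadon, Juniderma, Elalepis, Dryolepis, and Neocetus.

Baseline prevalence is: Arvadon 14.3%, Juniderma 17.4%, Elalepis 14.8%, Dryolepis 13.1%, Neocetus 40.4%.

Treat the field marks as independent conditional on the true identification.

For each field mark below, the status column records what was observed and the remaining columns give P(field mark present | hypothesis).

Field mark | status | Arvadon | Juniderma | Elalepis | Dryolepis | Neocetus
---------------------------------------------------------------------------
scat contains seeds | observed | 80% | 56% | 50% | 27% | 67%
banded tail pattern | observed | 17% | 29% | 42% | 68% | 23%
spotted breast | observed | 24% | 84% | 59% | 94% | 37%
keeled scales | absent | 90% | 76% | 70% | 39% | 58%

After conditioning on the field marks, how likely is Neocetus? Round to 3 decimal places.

For each hypothesis, the unnormalized posterior weight is prior × product of the field mark likelihoods (using 1 − P(present | H) for each absent field mark):
  Arvadon: 0.143 × 0.80 × 0.17 × 0.24 × (1 − 0.90) = 0.00046675
  Juniderma: 0.174 × 0.56 × 0.29 × 0.84 × (1 − 0.76) = 0.0056967
  Elalepis: 0.148 × 0.50 × 0.42 × 0.59 × (1 − 0.70) = 0.0055012
  Dryolepis: 0.131 × 0.27 × 0.68 × 0.94 × (1 − 0.39) = 0.013791
  Neocetus: 0.404 × 0.67 × 0.23 × 0.37 × (1 − 0.58) = 0.0096746
Marginal likelihood of the evidence = 0.03513.
P(Neocetus | evidence) = 0.0096746 / 0.03513 ≈ 0.275.

0.275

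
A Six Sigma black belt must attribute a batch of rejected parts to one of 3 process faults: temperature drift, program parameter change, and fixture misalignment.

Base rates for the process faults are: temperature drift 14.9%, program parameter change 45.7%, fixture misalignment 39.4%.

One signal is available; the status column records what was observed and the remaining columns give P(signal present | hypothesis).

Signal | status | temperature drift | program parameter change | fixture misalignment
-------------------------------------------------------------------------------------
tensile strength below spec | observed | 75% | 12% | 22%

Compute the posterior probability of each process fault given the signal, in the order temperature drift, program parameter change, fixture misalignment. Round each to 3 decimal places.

Multiply each prior by the likelihood of the signal:
  temperature drift: 0.149 × 0.75 = 0.11175
  program parameter change: 0.457 × 0.12 = 0.05484
  fixture misalignment: 0.394 × 0.22 = 0.08668
Normalizing constant Z = 0.11175 + 0.05484 + 0.08668 = 0.25327.
P(temperature drift | evidence) = 0.11175 / 0.25327 ≈ 0.441
P(program parameter change | evidence) = 0.05484 / 0.25327 ≈ 0.217
P(fixture misalignment | evidence) = 0.08668 / 0.25327 ≈ 0.342

0.441, 0.217, 0.342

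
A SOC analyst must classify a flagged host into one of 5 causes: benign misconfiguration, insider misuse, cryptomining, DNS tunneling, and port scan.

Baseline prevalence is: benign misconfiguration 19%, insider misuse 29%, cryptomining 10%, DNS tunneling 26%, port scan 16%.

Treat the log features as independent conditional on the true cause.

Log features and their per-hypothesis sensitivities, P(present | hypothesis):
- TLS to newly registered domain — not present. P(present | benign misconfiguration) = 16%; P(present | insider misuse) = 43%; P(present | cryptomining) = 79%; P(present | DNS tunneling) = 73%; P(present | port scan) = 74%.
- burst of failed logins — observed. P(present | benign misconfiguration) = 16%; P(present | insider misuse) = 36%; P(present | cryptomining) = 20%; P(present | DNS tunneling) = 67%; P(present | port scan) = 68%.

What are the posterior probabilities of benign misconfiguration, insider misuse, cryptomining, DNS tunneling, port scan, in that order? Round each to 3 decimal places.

For each hypothesis, the unnormalized posterior weight is prior × product of the log feature likelihoods (using 1 − P(present | H) for each absent log feature):
  benign misconfiguration: 0.19 × (1 − 0.16) × 0.16 = 0.025536
  insider misuse: 0.29 × (1 − 0.43) × 0.36 = 0.059508
  cryptomining: 0.10 × (1 − 0.79) × 0.20 = 0.0042
  DNS tunneling: 0.26 × (1 − 0.73) × 0.67 = 0.047034
  port scan: 0.16 × (1 − 0.74) × 0.68 = 0.028288
Normalizing constant Z = 0.025536 + 0.059508 + 0.0042 + 0.047034 + 0.028288 = 0.16457.
P(benign misconfiguration | evidence) = 0.025536 / 0.16457 ≈ 0.155
P(insider misuse | evidence) = 0.059508 / 0.16457 ≈ 0.362
P(cryptomining | evidence) = 0.0042 / 0.16457 ≈ 0.026
P(DNS tunneling | evidence) = 0.047034 / 0.16457 ≈ 0.286
P(port scan | evidence) = 0.028288 / 0.16457 ≈ 0.172

0.155, 0.362, 0.026, 0.286, 0.172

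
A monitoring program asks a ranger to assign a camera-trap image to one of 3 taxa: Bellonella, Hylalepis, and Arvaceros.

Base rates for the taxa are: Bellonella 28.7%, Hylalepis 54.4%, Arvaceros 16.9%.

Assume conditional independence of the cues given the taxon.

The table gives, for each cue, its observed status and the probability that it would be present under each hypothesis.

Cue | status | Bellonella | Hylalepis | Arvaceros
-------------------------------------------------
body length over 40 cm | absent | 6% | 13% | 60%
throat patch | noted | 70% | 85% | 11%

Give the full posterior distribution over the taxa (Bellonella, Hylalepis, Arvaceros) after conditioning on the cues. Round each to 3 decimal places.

Multiply each prior by the joint likelihood of the cue pattern (using 1 − P(present | H) for each absent cue):
  Bellonella: 0.287 × (1 − 0.06) × 0.70 = 0.18885
  Hylalepis: 0.544 × (1 − 0.13) × 0.85 = 0.40229
  Arvaceros: 0.169 × (1 − 0.60) × 0.11 = 0.007436
Normalizing constant Z = 0.18885 + 0.40229 + 0.007436 = 0.59857.
P(Bellonella | evidence) = 0.18885 / 0.59857 ≈ 0.315
P(Hylalepis | evidence) = 0.40229 / 0.59857 ≈ 0.672
P(Arvaceros | evidence) = 0.007436 / 0.59857 ≈ 0.012

0.315, 0.672, 0.012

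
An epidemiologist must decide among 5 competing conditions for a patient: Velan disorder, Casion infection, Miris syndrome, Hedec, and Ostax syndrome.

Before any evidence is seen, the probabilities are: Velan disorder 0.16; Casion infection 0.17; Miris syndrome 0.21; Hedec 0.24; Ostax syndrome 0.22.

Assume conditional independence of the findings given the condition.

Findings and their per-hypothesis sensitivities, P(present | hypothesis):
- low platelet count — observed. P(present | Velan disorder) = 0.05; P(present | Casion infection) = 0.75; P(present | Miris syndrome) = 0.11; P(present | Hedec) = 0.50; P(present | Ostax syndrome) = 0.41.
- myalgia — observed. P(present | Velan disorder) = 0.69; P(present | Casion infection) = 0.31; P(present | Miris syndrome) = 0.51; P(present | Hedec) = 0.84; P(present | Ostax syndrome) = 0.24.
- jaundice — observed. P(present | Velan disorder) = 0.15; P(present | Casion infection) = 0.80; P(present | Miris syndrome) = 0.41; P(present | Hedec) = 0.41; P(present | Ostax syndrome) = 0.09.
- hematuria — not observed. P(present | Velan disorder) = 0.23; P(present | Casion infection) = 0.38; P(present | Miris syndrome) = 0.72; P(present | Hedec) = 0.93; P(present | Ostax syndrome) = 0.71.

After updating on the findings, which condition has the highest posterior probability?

Casion infection

For each hypothesis, the unnormalized posterior weight is prior × product of the finding likelihoods (using 1 − P(present | H) for each absent finding):
  Velan disorder: 0.16 × 0.05 × 0.69 × 0.15 × (1 − 0.23) = 0.00063756
  Casion infection: 0.17 × 0.75 × 0.31 × 0.80 × (1 − 0.38) = 0.019604
  Miris syndrome: 0.21 × 0.11 × 0.51 × 0.41 × (1 − 0.72) = 0.0013525
  Hedec: 0.24 × 0.50 × 0.84 × 0.41 × (1 − 0.93) = 0.002893
  Ostax syndrome: 0.22 × 0.41 × 0.24 × 0.09 × (1 − 0.71) = 0.00056501
Marginal likelihood of the evidence = 0.025052.
P(Velan disorder | evidence) ≈ 0.00063756 / 0.025052 ≈ 0.025
P(Casion infection | evidence) ≈ 0.019604 / 0.025052 ≈ 0.783
P(Miris syndrome | evidence) ≈ 0.0013525 / 0.025052 ≈ 0.054
P(Hedec | evidence) ≈ 0.002893 / 0.025052 ≈ 0.115
P(Ostax syndrome | evidence) ≈ 0.00056501 / 0.025052 ≈ 0.023
The largest is 0.783, so Casion infection is most probable.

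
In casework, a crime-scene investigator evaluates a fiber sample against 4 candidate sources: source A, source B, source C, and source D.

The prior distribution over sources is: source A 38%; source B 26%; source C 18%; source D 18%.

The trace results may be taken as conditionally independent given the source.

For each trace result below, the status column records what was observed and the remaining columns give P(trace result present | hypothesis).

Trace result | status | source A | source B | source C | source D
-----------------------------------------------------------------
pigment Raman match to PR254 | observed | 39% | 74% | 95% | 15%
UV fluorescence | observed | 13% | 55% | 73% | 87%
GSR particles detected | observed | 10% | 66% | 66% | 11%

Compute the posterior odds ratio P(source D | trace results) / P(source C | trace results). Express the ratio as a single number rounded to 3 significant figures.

0.0314

Posterior odds equal prior odds times the likelihood ratio; only the two competing hypotheses matter.
  source D: 0.18 × 0.15 × 0.87 × 0.11 = 0.0025839
  source C: 0.18 × 0.95 × 0.73 × 0.66 = 0.082388
Odds(source D : source C) = 0.0025839 / 0.082388 ≈ 0.0314.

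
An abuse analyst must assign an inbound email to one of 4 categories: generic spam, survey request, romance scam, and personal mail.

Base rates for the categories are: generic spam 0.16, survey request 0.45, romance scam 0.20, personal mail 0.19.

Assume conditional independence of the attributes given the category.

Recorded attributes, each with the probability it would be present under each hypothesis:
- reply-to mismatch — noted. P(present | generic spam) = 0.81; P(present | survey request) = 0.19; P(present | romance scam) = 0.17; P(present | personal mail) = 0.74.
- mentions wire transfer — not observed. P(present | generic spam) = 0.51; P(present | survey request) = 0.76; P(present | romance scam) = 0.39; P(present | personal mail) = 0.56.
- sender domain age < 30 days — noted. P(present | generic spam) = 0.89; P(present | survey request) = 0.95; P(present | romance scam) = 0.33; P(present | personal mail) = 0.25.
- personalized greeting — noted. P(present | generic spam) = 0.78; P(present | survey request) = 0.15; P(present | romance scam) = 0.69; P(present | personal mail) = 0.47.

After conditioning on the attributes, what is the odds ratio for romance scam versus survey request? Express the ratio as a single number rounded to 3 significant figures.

The normalizing constant cancels in an odds ratio, so compute prior × likelihood for the two hypotheses only (using 1 − P(present | H) for each absent attribute):
  romance scam: 0.20 × 0.17 × (1 − 0.39) × 0.33 × 0.69 = 0.0047225
  survey request: 0.45 × 0.19 × (1 − 0.76) × 0.95 × 0.15 = 0.0029241
Odds(romance scam : survey request) = 0.0047225 / 0.0029241 ≈ 1.62.

1.62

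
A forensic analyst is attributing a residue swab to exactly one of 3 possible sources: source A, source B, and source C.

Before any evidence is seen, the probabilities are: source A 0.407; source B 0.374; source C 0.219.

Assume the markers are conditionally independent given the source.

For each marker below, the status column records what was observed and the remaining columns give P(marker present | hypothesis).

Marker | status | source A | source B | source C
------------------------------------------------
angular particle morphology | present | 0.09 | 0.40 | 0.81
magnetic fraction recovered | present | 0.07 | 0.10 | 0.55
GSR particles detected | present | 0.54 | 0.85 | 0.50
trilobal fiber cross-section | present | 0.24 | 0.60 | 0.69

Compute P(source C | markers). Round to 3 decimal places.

Multiply each prior by the joint likelihood of the marker pattern:
  source A: 0.407 × 0.09 × 0.07 × 0.54 × 0.24 = 0.00033231
  source B: 0.374 × 0.40 × 0.10 × 0.85 × 0.60 = 0.0076296
  source C: 0.219 × 0.81 × 0.55 × 0.50 × 0.69 = 0.03366
The unnormalized weights sum to 0.041622.
P(source C | evidence) = 0.03366 / 0.041622 ≈ 0.809.

0.809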